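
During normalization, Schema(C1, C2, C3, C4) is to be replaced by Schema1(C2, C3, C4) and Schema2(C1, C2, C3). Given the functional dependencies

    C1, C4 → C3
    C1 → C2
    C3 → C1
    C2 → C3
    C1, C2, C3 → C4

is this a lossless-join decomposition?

Yes

Common attributes: Schema1 ∩ Schema2 = {C2, C3}.
Closure of {C2, C3}: C3 → C1 applies, adding C1; C1, C2, C3 → C4 applies, adding C4. So (C2, C3)⁺ = {C1, C2, C3, C4}.
This closure contains every attribute of Schema1, so Schema1 ∩ Schema2 → Schema1. The join is lossless.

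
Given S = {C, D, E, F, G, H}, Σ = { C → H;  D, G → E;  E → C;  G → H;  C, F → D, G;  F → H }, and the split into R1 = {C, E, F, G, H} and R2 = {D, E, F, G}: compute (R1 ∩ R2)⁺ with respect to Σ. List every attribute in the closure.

C, D, E, F, G, H

R1 ∩ R2 = {E, F, G}.
E → C applies, adding C
G → H applies, adding H
C, F → D, G applies, adding D
Closure: {C, D, E, F, G, H}.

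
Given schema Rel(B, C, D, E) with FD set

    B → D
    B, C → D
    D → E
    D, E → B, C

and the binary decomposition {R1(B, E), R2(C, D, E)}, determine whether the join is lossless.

Common attributes: R1 ∩ R2 = {E}.
No dependency enlarges {E}, so (E)⁺ = {E}.
The closure contains neither all of R1 = {B, E} nor all of R2 = {C, D, E}, so the common attributes are not a superkey of either fragment. The join is lossy.

No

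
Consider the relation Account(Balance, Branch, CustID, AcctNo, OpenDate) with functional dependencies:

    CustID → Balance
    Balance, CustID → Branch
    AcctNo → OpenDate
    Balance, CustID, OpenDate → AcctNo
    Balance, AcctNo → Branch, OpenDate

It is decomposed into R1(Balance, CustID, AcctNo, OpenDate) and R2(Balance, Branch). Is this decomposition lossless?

No

Common attributes: R1 ∩ R2 = {Balance}.
No dependency enlarges {Balance}, so (Balance)⁺ = {Balance}.
The closure contains neither all of R1 = {Balance, CustID, AcctNo, OpenDate} nor all of R2 = {Balance, Branch}, so the common attributes are not a superkey of either fragment. The join is lossy.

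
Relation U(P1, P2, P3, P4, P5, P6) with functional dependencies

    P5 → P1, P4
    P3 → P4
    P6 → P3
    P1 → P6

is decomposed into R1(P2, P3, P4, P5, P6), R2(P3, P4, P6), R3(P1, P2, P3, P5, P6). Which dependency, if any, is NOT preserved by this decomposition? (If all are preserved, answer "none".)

none

P5 → P1, P4: restricted closure across fragments reaches P1, P4.
P3 → P4 lies within R1.
P6 → P3 lies within R1.
P1 → P6 lies within R3.
Every dependency is enforceable on the fragments, so the decomposition is dependency-preserving.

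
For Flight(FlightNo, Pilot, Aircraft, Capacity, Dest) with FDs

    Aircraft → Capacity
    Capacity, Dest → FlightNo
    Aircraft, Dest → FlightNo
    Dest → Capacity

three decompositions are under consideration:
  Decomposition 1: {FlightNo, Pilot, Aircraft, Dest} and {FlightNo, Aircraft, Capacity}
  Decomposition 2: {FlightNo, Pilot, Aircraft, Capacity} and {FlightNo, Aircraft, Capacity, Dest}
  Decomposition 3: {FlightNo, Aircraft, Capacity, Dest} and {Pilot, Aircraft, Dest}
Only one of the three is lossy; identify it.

Decomposition 1: common = {FlightNo, Aircraft}, closure = {FlightNo, Aircraft, Capacity} → lossless.
Decomposition 2: common = {FlightNo, Aircraft, Capacity}, closure = {FlightNo, Aircraft, Capacity} → lossy.
Decomposition 3: common = {Aircraft, Dest}, closure = {FlightNo, Aircraft, Capacity, Dest} → lossless.

Decomposition 2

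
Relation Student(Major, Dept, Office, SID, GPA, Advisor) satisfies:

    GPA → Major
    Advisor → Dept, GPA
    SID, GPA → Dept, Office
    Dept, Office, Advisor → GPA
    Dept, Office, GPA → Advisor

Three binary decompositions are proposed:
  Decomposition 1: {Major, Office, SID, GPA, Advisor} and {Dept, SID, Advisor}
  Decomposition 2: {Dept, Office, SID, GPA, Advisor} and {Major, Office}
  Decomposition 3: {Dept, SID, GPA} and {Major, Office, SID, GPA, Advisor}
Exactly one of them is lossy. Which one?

Decomposition 2

Decomposition 1: common = {SID, Advisor}, closure = {Major, Dept, Office, SID, GPA, Advisor} → lossless.
Decomposition 2: common = {Office}, closure = {Office} → lossy.
Decomposition 3: common = {SID, GPA}, closure = {Major, Dept, Office, SID, GPA, Advisor} → lossless.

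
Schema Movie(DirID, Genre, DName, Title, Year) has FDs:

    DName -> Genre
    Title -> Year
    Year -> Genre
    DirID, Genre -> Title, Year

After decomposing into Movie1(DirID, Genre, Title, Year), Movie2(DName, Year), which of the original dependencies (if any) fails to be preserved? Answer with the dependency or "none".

Check DName → Genre: no single fragment contains all of {Genre, DName}, and the restricted closure of {DName} across the fragments never reaches {Genre}.
Title → Year is preserved.
Year → Genre is preserved.
DirID, Genre → Title, Year is preserved.

DName -> Genre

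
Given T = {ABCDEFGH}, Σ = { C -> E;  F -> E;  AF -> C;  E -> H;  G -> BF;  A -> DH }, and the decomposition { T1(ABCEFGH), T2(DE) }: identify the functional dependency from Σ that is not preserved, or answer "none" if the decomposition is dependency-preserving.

A -> DH

Check A → DH: no single fragment contains all of {ADH}, and the restricted closure of {A} across the fragments never reaches {DH}.
C → E is preserved.
F → E is preserved.
AF → C is preserved.
E → H is preserved.
G → BF is preserved.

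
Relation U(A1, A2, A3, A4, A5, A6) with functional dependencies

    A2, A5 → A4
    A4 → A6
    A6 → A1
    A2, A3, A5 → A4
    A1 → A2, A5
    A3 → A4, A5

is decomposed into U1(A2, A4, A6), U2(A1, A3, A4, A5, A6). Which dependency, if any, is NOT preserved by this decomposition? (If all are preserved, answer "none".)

A2, A5 → A4

Check A2, A5 → A4: no single fragment contains all of {A2, A4, A5}, and the restricted closure of {A2, A5} across the fragments never reaches {A4}.
A4 → A6 is preserved.
A6 → A1 is preserved.
A2, A3, A5 → A4 is preserved.
A1 → A2, A5 is preserved.
A3 → A4, A5 is preserved.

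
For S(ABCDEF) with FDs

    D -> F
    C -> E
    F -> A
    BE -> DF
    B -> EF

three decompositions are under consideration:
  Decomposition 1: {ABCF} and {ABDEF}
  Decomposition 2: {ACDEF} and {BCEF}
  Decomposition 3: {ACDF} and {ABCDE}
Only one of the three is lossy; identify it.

Decomposition 1: common = {ABF}, closure = {ABDEF} → lossless.
Decomposition 2: common = {CEF}, closure = {ACEF} → lossy.
Decomposition 3: common = {ACD}, closure = {ACDEF} → lossless.

Decomposition 2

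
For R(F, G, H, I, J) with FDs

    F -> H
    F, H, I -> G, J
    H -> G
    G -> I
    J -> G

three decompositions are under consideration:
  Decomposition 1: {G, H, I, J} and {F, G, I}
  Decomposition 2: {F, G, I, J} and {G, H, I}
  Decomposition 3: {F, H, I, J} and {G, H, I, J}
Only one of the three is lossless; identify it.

Decomposition 1: common = {G, I}, closure = {G, I} → lossy.
Decomposition 2: common = {G, I}, closure = {G, I} → lossy.
Decomposition 3: common = {H, I, J}, closure = {G, H, I, J} → lossless.

Decomposition 3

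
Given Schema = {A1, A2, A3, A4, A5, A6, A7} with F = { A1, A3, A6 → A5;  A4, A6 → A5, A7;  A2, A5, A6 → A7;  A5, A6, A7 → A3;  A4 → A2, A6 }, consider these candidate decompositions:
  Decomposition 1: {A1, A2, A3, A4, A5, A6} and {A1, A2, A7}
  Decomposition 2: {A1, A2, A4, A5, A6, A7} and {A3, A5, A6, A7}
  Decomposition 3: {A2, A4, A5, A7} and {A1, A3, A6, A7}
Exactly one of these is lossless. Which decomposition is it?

Decomposition 1: common = {A1, A2}, closure = {A1, A2} → lossy.
Decomposition 2: common = {A5, A6, A7}, closure = {A3, A5, A6, A7} → lossless.
Decomposition 3: common = {A7}, closure = {A7} → lossy.

Decomposition 2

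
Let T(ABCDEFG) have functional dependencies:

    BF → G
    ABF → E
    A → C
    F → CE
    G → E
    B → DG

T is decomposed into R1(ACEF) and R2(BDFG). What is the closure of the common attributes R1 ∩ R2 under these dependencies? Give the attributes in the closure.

CEF

R1 ∩ R2 = {F}.
F → CE applies, adding CE
Closure: {CEF}.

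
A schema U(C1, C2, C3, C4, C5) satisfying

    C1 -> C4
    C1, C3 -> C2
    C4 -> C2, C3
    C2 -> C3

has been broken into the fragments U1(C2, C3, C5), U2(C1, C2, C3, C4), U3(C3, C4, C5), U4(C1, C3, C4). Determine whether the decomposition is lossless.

Chase test. Columns are C1, C2, C3, C4, C5; row i has aⱼ where attribute j ∈ Ui, else bᵢⱼ.
Initial tableau (one row per fragment):
  row 1: b11 a2 a3 b14 a5
  row 2: a1 a2 a3 a4 b25
  row 3: b31 b32 a3 a4 a5
  row 4: a1 b42 a3 a4 b45
Rows 2 and 4 agree on C1, C3; apply C1, C3→C2 and equate their C2 entries.
Rows 2 and 3 agree on C4; apply C4→C2, C3 and equate their C2, C3 entries.
No row becomes fully distinguished — the join is lossy.

No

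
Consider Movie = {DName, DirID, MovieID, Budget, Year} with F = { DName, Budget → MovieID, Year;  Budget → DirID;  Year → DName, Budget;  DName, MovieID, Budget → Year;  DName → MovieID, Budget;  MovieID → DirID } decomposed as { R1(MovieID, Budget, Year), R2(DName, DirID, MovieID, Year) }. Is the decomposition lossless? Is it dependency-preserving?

lossless but not dependency-preserving

Lossless test: (MovieID, Year)⁺ = {DName, DirID, MovieID, Budget, Year}, which contains all of one fragment — lossless.
Dependency preservation: the restricted closure of {Budget} across the fragments never reaches {DirID}, so Budget → DirID cannot be enforced without a join — not preserved.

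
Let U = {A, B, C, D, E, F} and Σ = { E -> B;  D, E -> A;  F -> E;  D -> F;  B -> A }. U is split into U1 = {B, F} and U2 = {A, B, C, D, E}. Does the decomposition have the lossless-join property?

No

Common attributes: U1 ∩ U2 = {B}.
Closure of {B}: B → A applies, adding A. So (B)⁺ = {A, B}.
The closure contains neither all of U1 = {B, F} nor all of U2 = {A, B, C, D, E}, so the common attributes are not a superkey of either fragment. The join is lossy.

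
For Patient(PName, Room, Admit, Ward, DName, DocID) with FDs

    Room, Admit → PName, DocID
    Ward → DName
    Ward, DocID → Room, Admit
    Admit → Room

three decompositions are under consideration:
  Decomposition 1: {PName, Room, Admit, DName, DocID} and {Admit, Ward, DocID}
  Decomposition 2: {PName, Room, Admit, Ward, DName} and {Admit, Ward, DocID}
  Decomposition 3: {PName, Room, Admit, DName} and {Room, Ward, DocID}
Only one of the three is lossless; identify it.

Decomposition 2

Decomposition 1: common = {Admit, DocID}, closure = {PName, Room, Admit, DocID} → lossy.
Decomposition 2: common = {Admit, Ward}, closure = {PName, Room, Admit, Ward, DName, DocID} → lossless.
Decomposition 3: common = {Room}, closure = {Room} → lossy.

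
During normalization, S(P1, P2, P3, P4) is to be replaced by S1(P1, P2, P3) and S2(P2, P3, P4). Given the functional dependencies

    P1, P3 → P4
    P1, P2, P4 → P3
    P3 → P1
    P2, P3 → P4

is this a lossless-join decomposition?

Yes

Common attributes: S1 ∩ S2 = {P2, P3}.
Closure of {P2, P3}: P3 → P1 applies, adding P1; P2, P3 → P4 applies, adding P4. So (P2, P3)⁺ = {P1, P2, P3, P4}.
This closure contains every attribute of S1, so S1 ∩ S2 → S1. The join is lossless.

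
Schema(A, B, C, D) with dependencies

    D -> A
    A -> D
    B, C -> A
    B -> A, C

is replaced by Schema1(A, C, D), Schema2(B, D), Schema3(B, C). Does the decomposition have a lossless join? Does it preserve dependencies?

Lossless test (chase): Rows 1 and 2 agree on D; apply D→A and equate their A entries. Rows 2 and 3 agree on B; apply B→A, C and equate their A, C entries. Rows 1 and 3 agree on A; apply A→D and equate their D entries. Row 2 is now all distinguished symbols — the join is lossless.
Dependency preservation: B, C → A; B → A, C are not contained in any single fragment, but the restricted closure of each left-hand side across the fragments still reaches the right-hand side; the remaining FDs each lie inside some fragment. All dependencies are preserved.

lossless and dependency-preserving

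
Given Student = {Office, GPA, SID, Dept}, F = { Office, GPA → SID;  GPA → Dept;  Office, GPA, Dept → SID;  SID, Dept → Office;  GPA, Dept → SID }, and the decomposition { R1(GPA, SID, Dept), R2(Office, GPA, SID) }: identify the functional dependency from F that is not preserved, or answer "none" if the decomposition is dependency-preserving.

Check SID, Dept → Office: no single fragment contains all of {Office, SID, Dept}, and the restricted closure of {SID, Dept} across the fragments never reaches {Office}.
Office, GPA → SID is preserved.
GPA → Dept is preserved.
Office, GPA, Dept → SID is preserved.
GPA, Dept → SID is preserved.

SID, Dept → Office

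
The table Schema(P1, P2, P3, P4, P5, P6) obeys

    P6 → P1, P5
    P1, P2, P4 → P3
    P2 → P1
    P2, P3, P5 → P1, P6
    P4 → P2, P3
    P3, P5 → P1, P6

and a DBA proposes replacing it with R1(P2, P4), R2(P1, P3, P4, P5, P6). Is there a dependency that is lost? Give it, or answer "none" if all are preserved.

Check P2 → P1: no single fragment contains all of {P1, P2}, and the restricted closure of {P2} across the fragments never reaches {P1}.
P6 → P1, P5 is preserved.
P1, P2, P4 → P3 is preserved.
P2, P3, P5 → P1, P6 is preserved.
P4 → P2, P3 is preserved.
P3, P5 → P1, P6 is preserved.

P2 → P1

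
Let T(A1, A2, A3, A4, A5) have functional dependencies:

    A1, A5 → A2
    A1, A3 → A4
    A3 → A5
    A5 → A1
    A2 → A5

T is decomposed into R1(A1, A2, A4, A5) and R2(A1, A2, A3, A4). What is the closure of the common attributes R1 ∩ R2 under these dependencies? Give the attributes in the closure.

R1 ∩ R2 = {A1, A2, A4}.
A2 → A5 applies, adding A5
Closure: {A1, A2, A4, A5}.

A1, A2, A4, A5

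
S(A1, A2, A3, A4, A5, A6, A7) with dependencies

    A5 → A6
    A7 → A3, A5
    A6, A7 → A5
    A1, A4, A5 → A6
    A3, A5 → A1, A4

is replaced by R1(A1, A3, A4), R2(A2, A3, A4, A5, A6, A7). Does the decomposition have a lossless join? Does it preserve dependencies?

lossy and not dependency-preserving

Lossless test: (A3, A4)⁺ = {A3, A4}, which is a superkey of neither fragment — lossy.
Dependency preservation: the restricted closure of {A3, A5} across the fragments never reaches {A1, A4}, so A3, A5 → A1, A4 cannot be enforced without a join — not preserved.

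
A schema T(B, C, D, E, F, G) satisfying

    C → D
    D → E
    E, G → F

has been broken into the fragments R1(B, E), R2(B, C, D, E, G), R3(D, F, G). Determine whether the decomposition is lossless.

Yes

Chase test. Columns are B, C, D, E, F, G; row i has aⱼ where attribute j ∈ Ri, else bᵢⱼ.
Initial tableau (one row per fragment):
  row 1: a1 b12 b13 a4 b15 b16
  row 2: a1 a2 a3 a4 b25 a6
  row 3: b31 b32 a3 b34 a5 a6
Rows 2 and 3 agree on D; apply D→E and equate their E entries.
Rows 2 and 3 agree on E, G; apply E, G→F and equate their F entries.
Row 2 is now all distinguished symbols — the join is lossless.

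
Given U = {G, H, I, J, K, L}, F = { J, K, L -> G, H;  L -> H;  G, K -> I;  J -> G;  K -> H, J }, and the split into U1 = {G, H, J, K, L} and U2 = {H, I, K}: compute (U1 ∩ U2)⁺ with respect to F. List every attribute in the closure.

U1 ∩ U2 = {H, K}.
K → H, J applies, adding J
J → G applies, adding G
G, K → I applies, adding I
Closure: {G, H, I, J, K}.

G, H, I, J, K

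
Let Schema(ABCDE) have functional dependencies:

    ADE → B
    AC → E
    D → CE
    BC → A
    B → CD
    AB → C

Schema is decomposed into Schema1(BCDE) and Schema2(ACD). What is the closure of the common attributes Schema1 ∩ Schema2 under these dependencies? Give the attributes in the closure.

CDE

Schema1 ∩ Schema2 = {CD}.
D → CE applies, adding E
Closure: {CDE}.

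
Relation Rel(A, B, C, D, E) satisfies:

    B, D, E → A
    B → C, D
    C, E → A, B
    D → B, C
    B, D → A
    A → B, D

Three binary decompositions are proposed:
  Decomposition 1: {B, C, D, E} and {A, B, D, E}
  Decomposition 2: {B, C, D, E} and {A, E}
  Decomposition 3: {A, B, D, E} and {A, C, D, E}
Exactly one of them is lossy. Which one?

Decomposition 1: common = {B, D, E}, closure = {A, B, C, D, E} → lossless.
Decomposition 2: common = {E}, closure = {E} → lossy.
Decomposition 3: common = {A, D, E}, closure = {A, B, C, D, E} → lossless.

Decomposition 2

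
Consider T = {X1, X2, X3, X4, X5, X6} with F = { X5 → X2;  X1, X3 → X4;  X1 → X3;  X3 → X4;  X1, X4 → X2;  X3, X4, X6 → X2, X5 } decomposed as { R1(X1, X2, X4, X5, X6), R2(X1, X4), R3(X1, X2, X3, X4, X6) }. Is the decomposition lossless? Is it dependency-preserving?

Lossless test (chase): Rows 1 and 2 agree on X1; apply X1→X3 and equate their X3 entries. Rows 1 and 3 agree on X1; apply X1→X3 and equate their X3 entries. Rows 1 and 2 agree on X1, X4; apply X1, X4→X2 and equate their X2 entries. Rows 1 and 3 agree on X3, X4, X6; apply X3, X4, X6→X2, X5 and equate their X2, X5 entries. Row 1 is now all distinguished symbols — the join is lossless.
Dependency preservation: the restricted closure of {X3, X4, X6} across the fragments never reaches {X2, X5}, so X3, X4, X6 → X2, X5 cannot be enforced without a join — not preserved.

lossless but not dependency-preserving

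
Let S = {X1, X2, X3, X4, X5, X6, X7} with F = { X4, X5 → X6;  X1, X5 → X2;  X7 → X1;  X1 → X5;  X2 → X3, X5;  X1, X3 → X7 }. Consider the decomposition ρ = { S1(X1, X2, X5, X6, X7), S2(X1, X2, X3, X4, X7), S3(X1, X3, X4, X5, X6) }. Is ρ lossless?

Yes

Chase test. Columns are X1, X2, X3, X4, X5, X6, X7; row i has aⱼ where attribute j ∈ Si, else bᵢⱼ.
Initial tableau (one row per fragment):
  row 1: a1 a2 b13 b14 a5 a6 a7
  row 2: a1 a2 a3 a4 b25 b26 a7
  row 3: a1 b32 a3 a4 a5 a6 b37
Rows 1 and 3 agree on X1, X5; apply X1, X5→X2 and equate their X2 entries.
Rows 1 and 2 agree on X1; apply X1→X5 and equate their X5 entries.
Rows 1 and 2 agree on X2; apply X2→X3, X5 and equate their X3, X5 entries.
Rows 1 and 3 agree on X1, X3; apply X1, X3→X7 and equate their X7 entries.
Rows 2 and 3 agree on X4, X5; apply X4, X5→X6 and equate their X6 entries.
Row 2 is now all distinguished symbols — the join is lossless.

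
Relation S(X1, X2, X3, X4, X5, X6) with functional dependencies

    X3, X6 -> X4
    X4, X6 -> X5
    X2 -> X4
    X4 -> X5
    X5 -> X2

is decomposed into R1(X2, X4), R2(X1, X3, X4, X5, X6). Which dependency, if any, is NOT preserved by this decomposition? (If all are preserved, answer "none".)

X3, X6 → X4 lies within R2.
X4, X6 → X5 lies within R2.
X2 → X4 lies within R1.
X4 → X5 lies within R2.
X5 → X2: restricted closure across fragments reaches X2.
Every dependency is enforceable on the fragments, so the decomposition is dependency-preserving.

none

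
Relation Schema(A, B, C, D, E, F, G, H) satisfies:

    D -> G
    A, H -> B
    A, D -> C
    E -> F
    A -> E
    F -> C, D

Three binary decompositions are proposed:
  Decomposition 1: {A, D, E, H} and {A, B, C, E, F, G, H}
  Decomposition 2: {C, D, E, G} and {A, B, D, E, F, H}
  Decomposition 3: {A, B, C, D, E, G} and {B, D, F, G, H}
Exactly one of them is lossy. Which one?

Decomposition 1: common = {A, E, H}, closure = {A, B, C, D, E, F, G, H} → lossless.
Decomposition 2: common = {D, E}, closure = {C, D, E, F, G} → lossless.
Decomposition 3: common = {B, D, G}, closure = {B, D, G} → lossy.

Decomposition 3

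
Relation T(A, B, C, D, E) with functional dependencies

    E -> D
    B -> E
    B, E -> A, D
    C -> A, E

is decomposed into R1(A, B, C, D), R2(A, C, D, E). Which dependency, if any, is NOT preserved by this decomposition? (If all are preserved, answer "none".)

B -> E

Check B → E: no single fragment contains all of {B, E}, and the restricted closure of {B} across the fragments never reaches {E}.
E → D is preserved.
B, E → A, D is preserved.
C → A, E is preserved.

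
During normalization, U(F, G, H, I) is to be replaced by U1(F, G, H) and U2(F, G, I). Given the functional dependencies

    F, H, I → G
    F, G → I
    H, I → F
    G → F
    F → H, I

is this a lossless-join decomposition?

Common attributes: U1 ∩ U2 = {F, G}.
Closure of {F, G}: F, G → I applies, adding I; F → H, I applies, adding H. So (F, G)⁺ = {F, G, H, I}.
This closure contains every attribute of U1, so U1 ∩ U2 → U1. The join is lossless.

Yes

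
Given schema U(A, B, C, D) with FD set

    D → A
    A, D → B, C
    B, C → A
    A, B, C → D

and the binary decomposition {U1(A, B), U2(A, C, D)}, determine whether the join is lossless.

Common attributes: U1 ∩ U2 = {A}.
No dependency enlarges {A}, so (A)⁺ = {A}.
The closure contains neither all of U1 = {A, B} nor all of U2 = {A, C, D}, so the common attributes are not a superkey of either fragment. The join is lossy.

No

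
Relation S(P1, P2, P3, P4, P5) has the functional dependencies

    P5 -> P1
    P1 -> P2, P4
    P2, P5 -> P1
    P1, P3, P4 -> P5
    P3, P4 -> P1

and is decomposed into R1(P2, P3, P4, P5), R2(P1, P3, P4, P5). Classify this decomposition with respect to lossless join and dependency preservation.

lossless but not dependency-preserving

Lossless test: (P3, P4, P5)⁺ = {P1, P2, P3, P4, P5}, which contains all of one fragment — lossless.
Dependency preservation: the restricted closure of {P1} across the fragments never reaches {P2, P4}, so P1 → P2, P4 cannot be enforced without a join — not preserved.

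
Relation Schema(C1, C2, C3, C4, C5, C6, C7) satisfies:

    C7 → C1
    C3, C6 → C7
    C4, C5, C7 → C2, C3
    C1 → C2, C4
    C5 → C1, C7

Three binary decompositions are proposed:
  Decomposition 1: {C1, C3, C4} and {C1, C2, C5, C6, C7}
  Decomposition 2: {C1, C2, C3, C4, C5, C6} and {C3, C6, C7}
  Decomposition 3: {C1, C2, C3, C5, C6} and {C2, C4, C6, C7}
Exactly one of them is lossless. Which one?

Decomposition 1: common = {C1}, closure = {C1, C2, C4} → lossy.
Decomposition 2: common = {C3, C6}, closure = {C1, C2, C3, C4, C6, C7} → lossless.
Decomposition 3: common = {C2, C6}, closure = {C2, C6} → lossy.

Decomposition 2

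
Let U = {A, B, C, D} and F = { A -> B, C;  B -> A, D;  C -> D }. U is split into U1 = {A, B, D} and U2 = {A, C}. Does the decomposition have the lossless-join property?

Yes

Common attributes: U1 ∩ U2 = {A}.
Closure of {A}: A → B, C applies, adding B, C; B → A, D applies, adding D. So (A)⁺ = {A, B, C, D}.
This closure contains every attribute of U1, so U1 ∩ U2 → U1. The join is lossless.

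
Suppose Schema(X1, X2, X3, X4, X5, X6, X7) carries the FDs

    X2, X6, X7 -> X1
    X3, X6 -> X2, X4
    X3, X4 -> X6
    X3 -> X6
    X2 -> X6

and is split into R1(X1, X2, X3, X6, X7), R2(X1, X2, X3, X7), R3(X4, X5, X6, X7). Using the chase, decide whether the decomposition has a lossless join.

No

Chase test. Columns are X1, X2, X3, X4, X5, X6, X7; row i has aⱼ where attribute j ∈ Ri, else bᵢⱼ.
Initial tableau (one row per fragment):
  row 1: a1 a2 a3 b14 b15 a6 a7
  row 2: a1 a2 a3 b24 b25 b26 a7
  row 3: b31 b32 b33 a4 a5 a6 a7
Rows 1 and 2 agree on X3; apply X3→X6 and equate their X6 entries.
Rows 1 and 2 agree on X3, X6; apply X3, X6→X2, X4 and equate their X2, X4 entries.
No row becomes fully distinguished — the join is lossy.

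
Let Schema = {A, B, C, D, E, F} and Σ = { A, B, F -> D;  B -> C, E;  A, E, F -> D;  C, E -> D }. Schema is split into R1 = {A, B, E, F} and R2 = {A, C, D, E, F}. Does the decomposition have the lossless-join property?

Common attributes: R1 ∩ R2 = {A, E, F}.
Closure of {A, E, F}: A, E, F → D applies, adding D. So (A, E, F)⁺ = {A, D, E, F}.
The closure contains neither all of R1 = {A, B, E, F} nor all of R2 = {A, C, D, E, F}, so the common attributes are not a superkey of either fragment. The join is lossy.

No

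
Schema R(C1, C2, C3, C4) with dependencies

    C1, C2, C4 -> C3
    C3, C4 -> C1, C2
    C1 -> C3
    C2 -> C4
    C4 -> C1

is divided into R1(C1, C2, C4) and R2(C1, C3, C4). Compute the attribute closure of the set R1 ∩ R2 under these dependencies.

C1, C2, C3, C4

R1 ∩ R2 = {C1, C4}.
C1 → C3 applies, adding C3
C3, C4 → C1, C2 applies, adding C2
Closure: {C1, C2, C3, C4}.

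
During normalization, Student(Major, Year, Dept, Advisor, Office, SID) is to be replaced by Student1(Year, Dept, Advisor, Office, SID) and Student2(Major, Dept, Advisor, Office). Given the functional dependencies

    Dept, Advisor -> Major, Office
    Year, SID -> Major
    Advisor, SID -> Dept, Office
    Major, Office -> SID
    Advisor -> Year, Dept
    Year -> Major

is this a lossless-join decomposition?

Yes

Common attributes: Student1 ∩ Student2 = {Dept, Advisor, Office}.
Closure of {Dept, Advisor, Office}: Dept, Advisor → Major, Office applies, adding Major; Major, Office → SID applies, adding SID; Advisor → Year, Dept applies, adding Year. So (Dept, Advisor, Office)⁺ = {Major, Year, Dept, Advisor, Office, SID}.
This closure contains every attribute of Student1, so Student1 ∩ Student2 → Student1. The join is lossless.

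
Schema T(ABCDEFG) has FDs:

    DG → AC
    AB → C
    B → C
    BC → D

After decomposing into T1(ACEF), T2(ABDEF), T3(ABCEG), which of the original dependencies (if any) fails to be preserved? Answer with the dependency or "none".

DG → AC

Check DG → AC: no single fragment contains all of {ACDG}, and the restricted closure of {DG} across the fragments never reaches {AC}.
AB → C is preserved.
B → C is preserved.
BC → D is preserved.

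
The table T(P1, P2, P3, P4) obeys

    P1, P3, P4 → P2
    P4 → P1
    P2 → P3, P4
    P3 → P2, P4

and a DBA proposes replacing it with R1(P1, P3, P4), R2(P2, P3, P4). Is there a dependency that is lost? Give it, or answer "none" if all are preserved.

P1, P3, P4 → P2: restricted closure across fragments reaches P2.
P4 → P1 lies within R1.
P2 → P3, P4 lies within R2.
P3 → P2, P4 lies within R2.
Every dependency is enforceable on the fragments, so the decomposition is dependency-preserving.

none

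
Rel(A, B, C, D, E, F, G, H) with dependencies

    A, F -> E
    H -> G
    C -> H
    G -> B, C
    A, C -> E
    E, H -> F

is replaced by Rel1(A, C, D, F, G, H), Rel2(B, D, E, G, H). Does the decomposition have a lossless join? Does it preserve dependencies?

lossy and not dependency-preserving

Lossless test: (D, G, H)⁺ = {B, C, D, G, H}, which is a superkey of neither fragment — lossy.
Dependency preservation: the restricted closure of {A, F} across the fragments never reaches {E}, so A, F → E cannot be enforced without a join — not preserved.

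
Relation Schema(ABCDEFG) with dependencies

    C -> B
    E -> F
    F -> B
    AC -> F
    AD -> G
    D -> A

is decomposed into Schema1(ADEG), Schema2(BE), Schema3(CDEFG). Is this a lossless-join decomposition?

Yes

Chase test. Columns are ABCDEFG; row i has aⱼ where attribute j ∈ Schemai, else bᵢⱼ.
Initial tableau (one row per fragment):
  row 1: a1 b12 b13 a4 a5 b16 a7
  row 2: b21 a2 b23 b24 a5 b26 b27
  row 3: b31 b32 a3 a4 a5 a6 a7
Rows 1 and 2 agree on E; apply E→F and equate their F entries.
Rows 1 and 3 agree on E; apply E→F and equate their F entries.
Rows 1 and 2 agree on F; apply F→B and equate their B entries.
Rows 1 and 3 agree on F; apply F→B and equate their B entries.
Rows 1 and 3 agree on D; apply D→A and equate their A entries.
Row 3 is now all distinguished symbols — the join is lossless.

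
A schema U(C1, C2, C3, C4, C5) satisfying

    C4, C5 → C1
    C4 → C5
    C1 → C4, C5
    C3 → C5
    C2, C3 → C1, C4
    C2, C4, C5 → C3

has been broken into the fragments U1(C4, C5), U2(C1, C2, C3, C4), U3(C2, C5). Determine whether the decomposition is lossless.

Yes

Chase test. Columns are C1, C2, C3, C4, C5; row i has aⱼ where attribute j ∈ Ui, else bᵢⱼ.
Initial tableau (one row per fragment):
  row 1: b11 b12 b13 a4 a5
  row 2: a1 a2 a3 a4 b25
  row 3: b31 a2 b33 b34 a5
Rows 1 and 2 agree on C4; apply C4→C5 and equate their C5 entries.
Rows 1 and 2 agree on C4, C5; apply C4, C5→C1 and equate their C1 entries.
Row 2 is now all distinguished symbols — the join is lossless.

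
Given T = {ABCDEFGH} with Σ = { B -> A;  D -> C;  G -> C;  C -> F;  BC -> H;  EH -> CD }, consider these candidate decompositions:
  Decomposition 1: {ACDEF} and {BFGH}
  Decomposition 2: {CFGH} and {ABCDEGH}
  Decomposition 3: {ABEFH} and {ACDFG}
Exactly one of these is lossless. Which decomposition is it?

Decomposition 2

Decomposition 1: common = {F}, closure = {F} → lossy.
Decomposition 2: common = {CGH}, closure = {CFGH} → lossless.
Decomposition 3: common = {AF}, closure = {AF} → lossy.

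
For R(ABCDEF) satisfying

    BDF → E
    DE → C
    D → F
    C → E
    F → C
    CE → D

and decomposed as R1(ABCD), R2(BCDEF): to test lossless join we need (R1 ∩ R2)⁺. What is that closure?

R1 ∩ R2 = {BCD}.
D → F applies, adding F
C → E applies, adding E
Closure: {BCDEF}.

BCDEF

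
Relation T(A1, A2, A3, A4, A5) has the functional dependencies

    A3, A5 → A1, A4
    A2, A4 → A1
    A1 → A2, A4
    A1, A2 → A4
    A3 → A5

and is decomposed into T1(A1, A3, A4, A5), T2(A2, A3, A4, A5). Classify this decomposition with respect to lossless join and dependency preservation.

lossless but not dependency-preserving

Lossless test: (A3, A4, A5)⁺ = {A1, A2, A3, A4, A5}, which contains all of one fragment — lossless.
Dependency preservation: the restricted closure of {A2, A4} across the fragments never reaches {A1}, so A2, A4 → A1 cannot be enforced without a join — not preserved.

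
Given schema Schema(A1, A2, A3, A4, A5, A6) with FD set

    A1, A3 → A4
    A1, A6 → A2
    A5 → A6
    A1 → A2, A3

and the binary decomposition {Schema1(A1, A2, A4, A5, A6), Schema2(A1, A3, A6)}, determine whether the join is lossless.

Yes

Common attributes: Schema1 ∩ Schema2 = {A1, A6}.
Closure of {A1, A6}: A1, A6 → A2 applies, adding A2; A1 → A2, A3 applies, adding A3; A1, A3 → A4 applies, adding A4. So (A1, A6)⁺ = {A1, A2, A3, A4, A6}.
This closure contains every attribute of Schema2, so Schema1 ∩ Schema2 → Schema2. The join is lossless.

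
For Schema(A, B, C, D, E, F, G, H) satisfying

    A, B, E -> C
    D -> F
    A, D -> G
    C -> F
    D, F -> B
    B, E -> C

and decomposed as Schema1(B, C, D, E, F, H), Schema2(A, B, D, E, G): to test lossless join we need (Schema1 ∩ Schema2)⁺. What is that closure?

B, C, D, E, F

Schema1 ∩ Schema2 = {B, D, E}.
D → F applies, adding F
B, E → C applies, adding C
Closure: {B, C, D, E, F}.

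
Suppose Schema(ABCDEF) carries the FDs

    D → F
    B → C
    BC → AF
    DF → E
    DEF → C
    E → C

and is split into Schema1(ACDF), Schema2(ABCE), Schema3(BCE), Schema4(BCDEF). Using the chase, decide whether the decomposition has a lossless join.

Chase test. Columns are ABCDEF; row i has aⱼ where attribute j ∈ Schemai, else bᵢⱼ.
Initial tableau (one row per fragment):
  row 1: a1 b12 a3 a4 b15 a6
  row 2: a1 a2 a3 b24 a5 b26
  row 3: b31 a2 a3 b34 a5 b36
  row 4: b41 a2 a3 a4 a5 a6
Rows 2 and 3 agree on BC; apply BC→AF and equate their AF entries.
Rows 2 and 4 agree on BC; apply BC→AF and equate their AF entries.
Rows 1 and 4 agree on DF; apply DF→E and equate their E entries.
Row 4 is now all distinguished symbols — the join is lossless.

Yes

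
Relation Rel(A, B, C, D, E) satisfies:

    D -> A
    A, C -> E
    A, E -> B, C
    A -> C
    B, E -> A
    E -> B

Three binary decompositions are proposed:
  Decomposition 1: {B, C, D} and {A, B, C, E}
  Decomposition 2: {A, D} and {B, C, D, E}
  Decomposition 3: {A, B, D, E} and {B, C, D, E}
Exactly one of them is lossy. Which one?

Decomposition 1: common = {B, C}, closure = {B, C} → lossy.
Decomposition 2: common = {D}, closure = {A, B, C, D, E} → lossless.
Decomposition 3: common = {B, D, E}, closure = {A, B, C, D, E} → lossless.

Decomposition 1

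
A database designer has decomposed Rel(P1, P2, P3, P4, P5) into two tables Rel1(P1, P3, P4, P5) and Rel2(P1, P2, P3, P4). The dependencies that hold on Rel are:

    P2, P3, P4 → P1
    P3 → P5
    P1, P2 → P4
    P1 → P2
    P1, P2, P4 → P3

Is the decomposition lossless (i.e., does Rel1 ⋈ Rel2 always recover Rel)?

Yes

Common attributes: Rel1 ∩ Rel2 = {P1, P3, P4}.
Closure of {P1, P3, P4}: P3 → P5 applies, adding P5; P1 → P2 applies, adding P2. So (P1, P3, P4)⁺ = {P1, P2, P3, P4, P5}.
This closure contains every attribute of Rel1, so Rel1 ∩ Rel2 → Rel1. The join is lossless.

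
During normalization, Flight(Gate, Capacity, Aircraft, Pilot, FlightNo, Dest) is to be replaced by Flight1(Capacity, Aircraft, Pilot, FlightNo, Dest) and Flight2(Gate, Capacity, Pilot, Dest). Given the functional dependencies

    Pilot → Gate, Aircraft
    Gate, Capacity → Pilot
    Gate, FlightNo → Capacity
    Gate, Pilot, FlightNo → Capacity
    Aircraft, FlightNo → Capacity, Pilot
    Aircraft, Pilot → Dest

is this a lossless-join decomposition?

Common attributes: Flight1 ∩ Flight2 = {Capacity, Pilot, Dest}.
Closure of {Capacity, Pilot, Dest}: Pilot → Gate, Aircraft applies, adding Gate, Aircraft. So (Capacity, Pilot, Dest)⁺ = {Gate, Capacity, Aircraft, Pilot, Dest}.
This closure contains every attribute of Flight2, so Flight1 ∩ Flight2 → Flight2. The join is lossless.

Yes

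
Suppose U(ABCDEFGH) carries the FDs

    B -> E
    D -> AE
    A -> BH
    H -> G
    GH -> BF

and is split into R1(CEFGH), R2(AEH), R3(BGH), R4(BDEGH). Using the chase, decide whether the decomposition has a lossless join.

Chase test. Columns are ABCDEFGH; row i has aⱼ where attribute j ∈ Ri, else bᵢⱼ.
Initial tableau (one row per fragment):
  row 1: b11 b12 a3 b14 a5 a6 a7 a8
  row 2: a1 b22 b23 b24 a5 b26 b27 a8
  row 3: b31 a2 b33 b34 b35 b36 a7 a8
  row 4: b41 a2 b43 a4 a5 b46 a7 a8
Rows 3 and 4 agree on B; apply B→E and equate their E entries.
Rows 1 and 2 agree on H; apply H→G and equate their G entries.
Rows 1 and 2 agree on GH; apply GH→BF and equate their BF entries.
Rows 1 and 3 agree on GH; apply GH→BF and equate their BF entries.
Rows 1 and 4 agree on GH; apply GH→BF and equate their BF entries.
No row becomes fully distinguished — the join is lossy.

No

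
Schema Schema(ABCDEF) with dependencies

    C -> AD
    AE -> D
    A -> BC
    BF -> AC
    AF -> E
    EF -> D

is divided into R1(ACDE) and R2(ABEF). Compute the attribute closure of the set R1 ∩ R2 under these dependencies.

ABCDE

R1 ∩ R2 = {AE}.
AE → D applies, adding D
A → BC applies, adding BC
Closure: {ABCDE}.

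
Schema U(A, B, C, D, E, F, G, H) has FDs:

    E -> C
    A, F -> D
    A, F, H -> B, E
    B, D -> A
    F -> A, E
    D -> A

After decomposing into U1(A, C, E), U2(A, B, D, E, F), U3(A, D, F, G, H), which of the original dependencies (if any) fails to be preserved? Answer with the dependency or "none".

A, F, H -> B, E

Check A, F, H → B, E: no single fragment contains all of {A, B, E, F, H}, and the restricted closure of {A, F, H} across the fragments never reaches {B, E}.
E → C is preserved.
A, F → D is preserved.
B, D → A is preserved.
F → A, E is preserved.
D → A is preserved.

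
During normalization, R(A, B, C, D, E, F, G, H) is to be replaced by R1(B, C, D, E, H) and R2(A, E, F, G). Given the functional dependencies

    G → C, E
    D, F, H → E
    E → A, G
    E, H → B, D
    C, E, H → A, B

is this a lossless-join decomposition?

Common attributes: R1 ∩ R2 = {E}.
Closure of {E}: E → A, G applies, adding A, G; G → C, E applies, adding C. So (E)⁺ = {A, C, E, G}.
The closure contains neither all of R1 = {B, C, D, E, H} nor all of R2 = {A, E, F, G}, so the common attributes are not a superkey of either fragment. The join is lossy.

No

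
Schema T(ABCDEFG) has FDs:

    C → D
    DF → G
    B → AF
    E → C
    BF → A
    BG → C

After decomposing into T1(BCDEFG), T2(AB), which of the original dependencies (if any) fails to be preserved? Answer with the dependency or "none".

C → D lies within T1.
DF → G lies within T1.
B → AF: restricted closure across fragments reaches AF.
E → C lies within T1.
BF → A: restricted closure across fragments reaches A.
BG → C lies within T1.
Every dependency is enforceable on the fragments, so the decomposition is dependency-preserving.

none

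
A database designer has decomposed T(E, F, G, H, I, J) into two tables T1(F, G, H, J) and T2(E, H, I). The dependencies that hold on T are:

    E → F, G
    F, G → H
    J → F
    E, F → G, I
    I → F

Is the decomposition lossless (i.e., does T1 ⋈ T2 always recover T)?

No

Common attributes: T1 ∩ T2 = {H}.
No dependency enlarges {H}, so (H)⁺ = {H}.
The closure contains neither all of T1 = {F, G, H, J} nor all of T2 = {E, H, I}, so the common attributes are not a superkey of either fragment. The join is lossy.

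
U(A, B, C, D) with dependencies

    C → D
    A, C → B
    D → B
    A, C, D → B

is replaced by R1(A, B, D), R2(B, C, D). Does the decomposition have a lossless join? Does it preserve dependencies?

lossy but dependency-preserving

Lossless test: (B, D)⁺ = {B, D}, which is a superkey of neither fragment — lossy.
Dependency preservation: A, C → B; A, C, D → B are not contained in any single fragment, but the restricted closure of each left-hand side across the fragments still reaches the right-hand side; the remaining FDs each lie inside some fragment. All dependencies are preserved.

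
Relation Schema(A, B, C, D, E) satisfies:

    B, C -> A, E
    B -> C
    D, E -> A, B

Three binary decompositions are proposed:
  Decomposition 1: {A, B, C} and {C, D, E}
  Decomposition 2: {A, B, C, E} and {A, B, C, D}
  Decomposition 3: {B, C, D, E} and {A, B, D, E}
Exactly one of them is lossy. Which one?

Decomposition 1: common = {C}, closure = {C} → lossy.
Decomposition 2: common = {A, B, C}, closure = {A, B, C, E} → lossless.
Decomposition 3: common = {B, D, E}, closure = {A, B, C, D, E} → lossless.

Decomposition 1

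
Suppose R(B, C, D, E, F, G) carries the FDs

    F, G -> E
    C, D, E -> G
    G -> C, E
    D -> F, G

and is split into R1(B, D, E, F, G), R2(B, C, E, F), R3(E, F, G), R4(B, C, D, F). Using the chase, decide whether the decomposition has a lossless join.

Chase test. Columns are B, C, D, E, F, G; row i has aⱼ where attribute j ∈ Ri, else bᵢⱼ.
Initial tableau (one row per fragment):
  row 1: a1 b12 a3 a4 a5 a6
  row 2: a1 a2 b23 a4 a5 b26
  row 3: b31 b32 b33 a4 a5 a6
  row 4: a1 a2 a3 b44 a5 b46
Rows 1 and 3 agree on G; apply G→C, E and equate their C, E entries.
Rows 1 and 4 agree on D; apply D→F, G and equate their F, G entries.
Rows 1 and 4 agree on F, G; apply F, G→E and equate their E entries.
Rows 1 and 4 agree on G; apply G→C, E and equate their C, E entries.
Row 1 is now all distinguished symbols — the join is lossless.

Yes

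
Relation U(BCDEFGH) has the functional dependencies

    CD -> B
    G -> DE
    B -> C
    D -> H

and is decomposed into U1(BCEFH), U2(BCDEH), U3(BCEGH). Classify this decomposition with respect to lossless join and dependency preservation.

lossy and not dependency-preserving

Lossless test (chase): applying each FD to every pair of rows produces no changes in the tableau, so no row becomes fully distinguished — the join is lossy.
Dependency preservation: the restricted closure of {G} across the fragments never reaches {DE}, so G → DE cannot be enforced without a join — not preserved.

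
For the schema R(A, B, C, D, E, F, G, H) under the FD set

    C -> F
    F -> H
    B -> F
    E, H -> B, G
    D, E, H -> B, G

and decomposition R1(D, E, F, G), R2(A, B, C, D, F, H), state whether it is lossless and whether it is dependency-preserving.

lossy and not dependency-preserving

Lossless test: (D, F)⁺ = {D, F, H}, which is a superkey of neither fragment — lossy.
Dependency preservation: the restricted closure of {E, H} across the fragments never reaches {B, G}, so E, H → B, G cannot be enforced without a join — not preserved.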